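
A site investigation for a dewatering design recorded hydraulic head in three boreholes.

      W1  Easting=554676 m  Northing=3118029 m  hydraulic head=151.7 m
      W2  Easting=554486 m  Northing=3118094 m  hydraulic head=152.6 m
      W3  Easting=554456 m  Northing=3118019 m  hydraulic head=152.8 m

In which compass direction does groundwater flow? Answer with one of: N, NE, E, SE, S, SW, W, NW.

Differences from W1: to W2 (Δx, Δy, Δh) = (-190, 65, +0.9); to W3 = (-220, -10, +1.1).
Solve a·Δx + b·Δy = Δh: det = (-190)·(-10) − (-220)·65 = 16200.
∂h/∂x = [(+0.9)·(-10) − (+1.1)·65] / 16200 = -0.004969
∂h/∂y = [(-190)·(+1.1) − (-220)·(+0.9)] / 16200 = -0.0006790
Flow = −∇h = (+0.004969 east, +0.0006790 north), which points east.

E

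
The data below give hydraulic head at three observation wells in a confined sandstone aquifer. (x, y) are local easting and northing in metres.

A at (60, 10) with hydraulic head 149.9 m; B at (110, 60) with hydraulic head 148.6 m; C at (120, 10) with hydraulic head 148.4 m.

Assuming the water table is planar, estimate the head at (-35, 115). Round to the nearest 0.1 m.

Three-point gradient (reference A): Δ to B = (50, 50, -1.3), Δ to C = (60, 0, -1.5).
∂h/∂x = -0.02500, ∂h/∂y = -0.001000 (det = -3000).
h(-35, 115) = 149.9 + (-0.02500)·(-95) + (-0.001000)·(105) = 149.9 +2.375 -0.105 = 152.170 m.

152.2 m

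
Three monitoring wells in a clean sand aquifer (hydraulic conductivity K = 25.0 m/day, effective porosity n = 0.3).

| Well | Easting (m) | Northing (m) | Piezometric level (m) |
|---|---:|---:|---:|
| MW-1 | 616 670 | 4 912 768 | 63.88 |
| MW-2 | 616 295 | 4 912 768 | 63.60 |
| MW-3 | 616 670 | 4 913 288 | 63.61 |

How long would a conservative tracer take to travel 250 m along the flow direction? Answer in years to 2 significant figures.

∂h/∂x = (63.60 − 63.88) / (616295 − 616670) = +0.0007467
∂h/∂y = (63.61 − 63.88) / (4913288 − 4912768) = -0.0005192
|∇h| = √(0.0007467² + -0.0005192²) = 0.0009095
Seepage velocity v = K·i/n = 25.0 × 0.0009095 / 0.3 = 0.07579 m/day.
t = 250 / 0.07579 = 3299 days = 9.03 years.

9.0 years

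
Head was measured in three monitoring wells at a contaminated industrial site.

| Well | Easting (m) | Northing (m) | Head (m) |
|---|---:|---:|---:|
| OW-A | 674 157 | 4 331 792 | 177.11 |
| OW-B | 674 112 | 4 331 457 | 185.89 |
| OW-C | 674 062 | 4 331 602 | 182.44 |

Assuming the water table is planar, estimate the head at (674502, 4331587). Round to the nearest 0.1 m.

180.6 m

With h = a·x + b·y + c and OW-A as origin, the differences give:
  (-45)·a + (-335)·b = +8.78
  (-95)·a + (-190)·b = +5.33
Eliminate b (×(-190) and ×(-335), subtract): -23275·a = 117.350 → a = ∂h/∂x = -0.005042
Back-substitute: b = ∂h/∂y = -0.02553.
h(674502, 4331587) = 177.11 + (-0.005042)·(345) + (-0.02553)·(-205) = 177.11 -1.739 +5.234 = 180.605 m.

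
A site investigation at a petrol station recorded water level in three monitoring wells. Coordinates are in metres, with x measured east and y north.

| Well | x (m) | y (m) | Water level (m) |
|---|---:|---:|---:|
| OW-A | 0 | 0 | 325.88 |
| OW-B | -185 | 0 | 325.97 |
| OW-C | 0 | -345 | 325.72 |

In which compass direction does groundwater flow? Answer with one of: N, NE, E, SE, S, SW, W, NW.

SE

∂h/∂x = (325.97 − 325.88) / (-185 − 0) = -0.0004865
∂h/∂y = (325.72 − 325.88) / (-345 − 0) = +0.0004638
Flow = −∇h = (+0.0004865 east, -0.0004638 north), which points southeast.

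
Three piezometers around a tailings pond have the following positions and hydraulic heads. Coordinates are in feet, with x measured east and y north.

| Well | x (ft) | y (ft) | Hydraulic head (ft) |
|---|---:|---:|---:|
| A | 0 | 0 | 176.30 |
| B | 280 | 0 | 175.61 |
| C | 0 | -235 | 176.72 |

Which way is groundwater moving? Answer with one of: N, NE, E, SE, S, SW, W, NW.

∂h/∂x = (175.61 − 176.30) / (280 − 0) = -0.002464
∂h/∂y = (176.72 − 176.30) / (-235 − 0) = -0.001787
Flow = −∇h = (+0.002464 east, +0.001787 north), which points northeast.

NE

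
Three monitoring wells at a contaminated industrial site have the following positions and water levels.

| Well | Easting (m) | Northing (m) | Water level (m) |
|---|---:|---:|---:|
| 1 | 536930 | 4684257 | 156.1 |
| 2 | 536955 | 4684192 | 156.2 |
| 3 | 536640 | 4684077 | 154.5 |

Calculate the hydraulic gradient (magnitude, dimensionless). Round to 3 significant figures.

Differences from 1: to 2 (Δx, Δy, Δh) = (25, -65, +0.1); to 3 = (-290, -180, -1.6).
Solve a·Δx + b·Δy = Δh: det = 25·(-180) − (-290)·(-65) = -23350.
∂h/∂x = [(+0.1)·(-180) − (-1.6)·(-65)] / -23350 = +0.005225
∂h/∂y = [25·(-1.6) − (-290)·(+0.1)] / -23350 = +0.0004711
|∇h| = √(0.005225² + 0.0004711²) = 0.005246

0.00525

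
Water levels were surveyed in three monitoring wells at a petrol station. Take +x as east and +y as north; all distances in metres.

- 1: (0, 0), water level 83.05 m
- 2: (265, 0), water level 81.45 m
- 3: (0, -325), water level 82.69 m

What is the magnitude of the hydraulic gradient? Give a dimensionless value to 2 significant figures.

∂h/∂x = (81.45 − 83.05) / (265 − 0) = -0.006038
∂h/∂y = (82.69 − 83.05) / (-325 − 0) = +0.001108
|∇h| = √(-0.006038² + 0.001108²) = 0.006139

0.0061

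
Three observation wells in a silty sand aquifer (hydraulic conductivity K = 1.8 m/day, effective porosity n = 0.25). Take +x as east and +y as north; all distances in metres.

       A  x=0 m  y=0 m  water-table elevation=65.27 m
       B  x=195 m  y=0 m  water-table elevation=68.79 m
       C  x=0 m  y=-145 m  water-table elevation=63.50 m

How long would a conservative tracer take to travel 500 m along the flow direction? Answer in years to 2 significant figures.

8.7 years

∂h/∂x = (68.79 − 65.27) / (195 − 0) = +0.01805
∂h/∂y = (63.50 − 65.27) / (-145 − 0) = +0.01221
|∇h| = √(0.01805² + 0.01221²) = 0.02179
Seepage velocity v = K·i/n = 1.8 × 0.02179 / 0.25 = 0.1569 m/day.
t = 500 / 0.1569 = 3187 days = 8.73 years.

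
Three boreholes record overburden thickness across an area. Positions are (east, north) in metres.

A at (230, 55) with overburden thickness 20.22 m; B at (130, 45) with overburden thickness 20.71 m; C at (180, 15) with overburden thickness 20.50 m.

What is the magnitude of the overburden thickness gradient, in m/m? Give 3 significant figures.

Taking A as reference: B−A = (-100, -10, +0.49); C−A = (-50, -40, +0.28).
Determinant of the coordinate differences = (-100)·(-40) − (-50)·(-10) = 3500.
∂d/∂x = [(+0.49)·(-40) − (+0.28)·(-10)] / 3500 = -0.004800
∂d/∂y = [(-100)·(+0.28) − (-50)·(+0.49)] / 3500 = -0.001000
|∇f| = √(-0.004800² + -0.001000²) = 0.004903 m/m

0.00490 m/m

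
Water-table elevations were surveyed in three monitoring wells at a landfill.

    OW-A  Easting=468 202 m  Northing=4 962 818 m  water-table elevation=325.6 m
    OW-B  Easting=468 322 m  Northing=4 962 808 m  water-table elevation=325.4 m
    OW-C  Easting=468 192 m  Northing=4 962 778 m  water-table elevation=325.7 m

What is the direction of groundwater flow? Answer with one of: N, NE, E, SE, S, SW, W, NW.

NE

Three-point gradient (reference OW-A): Δ to OW-B = (120, -10, -0.2), Δ to OW-C = (-10, -40, +0.1).
∂h/∂x = -0.001837, ∂h/∂y = -0.002041 (det = -4900).
Flow = −∇h = (+0.001837 east, +0.002041 north), which points northeast.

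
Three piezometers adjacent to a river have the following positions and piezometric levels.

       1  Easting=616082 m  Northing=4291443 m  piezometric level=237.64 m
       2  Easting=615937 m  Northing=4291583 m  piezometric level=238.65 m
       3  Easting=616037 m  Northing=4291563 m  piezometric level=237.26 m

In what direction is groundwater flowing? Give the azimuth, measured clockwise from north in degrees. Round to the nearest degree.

060°

Taking 1 as reference: 2−1 = (-145, 140, +1.01); 3−1 = (-45, 120, -0.38).
Determinant of the coordinate differences = (-145)·120 − (-45)·140 = -11100.
∂h/∂x = [(+1.01)·120 − (-0.38)·140] / -11100 = -0.01571
∂h/∂y = [(-145)·(-0.38) − (-45)·(+1.01)] / -11100 = -0.009059
Flow direction (−∇h) has components (+0.01571 E, +0.009059 N).
Azimuth = atan2(E, N) = atan2(+0.01571, +0.009059) = 60.0° ≈ 060°.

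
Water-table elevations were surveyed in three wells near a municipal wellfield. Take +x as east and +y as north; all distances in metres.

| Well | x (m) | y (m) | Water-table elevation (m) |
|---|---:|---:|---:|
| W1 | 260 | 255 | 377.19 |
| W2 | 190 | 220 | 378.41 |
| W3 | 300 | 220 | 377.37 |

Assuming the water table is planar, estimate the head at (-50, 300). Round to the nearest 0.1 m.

379.4 m

With h = a·x + b·y + c and W1 as origin, the differences give:
  (-70)·a + (-35)·b = +1.22
  40·a + (-35)·b = +0.18
Eliminate b (×(-35) and ×(-35), subtract): 3850·a = -36.400 → a = ∂h/∂x = -0.009455
Back-substitute: b = ∂h/∂y = -0.01595.
h(-50, 300) = 377.19 + (-0.009455)·(-310) + (-0.01595)·(45) = 377.19 +2.931 -0.718 = 379.403 m.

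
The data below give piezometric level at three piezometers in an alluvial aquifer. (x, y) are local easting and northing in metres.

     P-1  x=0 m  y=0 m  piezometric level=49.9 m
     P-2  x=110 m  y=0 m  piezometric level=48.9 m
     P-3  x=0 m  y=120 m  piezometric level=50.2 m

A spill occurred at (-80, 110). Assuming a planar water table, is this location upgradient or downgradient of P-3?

∂h/∂x = (48.9 − 49.9) / (110 − 0) = -0.009091
∂h/∂y = (50.2 − 49.9) / (120 − 0) = +0.002500
Head at (-80, 110) = 49.9 + (-0.009091)·(-80) + (+0.002500)·(110) = 50.90 m.
That is higher than the 50.2 m at P-3, so the point is upgradient.

upgradient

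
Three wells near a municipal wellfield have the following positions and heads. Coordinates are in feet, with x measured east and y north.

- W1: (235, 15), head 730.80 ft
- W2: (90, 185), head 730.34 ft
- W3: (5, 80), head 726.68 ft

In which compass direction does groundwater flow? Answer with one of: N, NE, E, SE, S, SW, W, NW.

Differences from W1: to W2 (Δx, Δy, Δh) = (-145, 170, -0.46); to W3 = (-230, 65, -4.12).
Solve a·Δx + b·Δy = Δh: det = (-145)·65 − (-230)·170 = 29675.
∂h/∂x = [(-0.46)·65 − (-4.12)·170] / 29675 = +0.02259
∂h/∂y = [(-145)·(-4.12) − (-230)·(-0.46)] / 29675 = +0.01657
Flow = −∇h = (-0.02259 east, -0.01657 north), which points southwest.

SW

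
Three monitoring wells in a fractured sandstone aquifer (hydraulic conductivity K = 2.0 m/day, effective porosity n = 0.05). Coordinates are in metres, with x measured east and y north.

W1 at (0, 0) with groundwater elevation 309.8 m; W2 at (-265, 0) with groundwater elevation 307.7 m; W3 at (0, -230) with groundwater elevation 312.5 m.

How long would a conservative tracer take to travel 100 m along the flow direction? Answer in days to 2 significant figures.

180 days

∂h/∂x = (307.7 − 309.8) / (-265 − 0) = +0.007925
∂h/∂y = (312.5 − 309.8) / (-230 − 0) = -0.01174
|∇h| = √(0.007925² + -0.01174²) = 0.01416
Seepage velocity v = K·i/n = 2.0 × 0.01416 / 0.05 = 0.5664 m/day.
t = 100 / 0.5664 = 176.6 days.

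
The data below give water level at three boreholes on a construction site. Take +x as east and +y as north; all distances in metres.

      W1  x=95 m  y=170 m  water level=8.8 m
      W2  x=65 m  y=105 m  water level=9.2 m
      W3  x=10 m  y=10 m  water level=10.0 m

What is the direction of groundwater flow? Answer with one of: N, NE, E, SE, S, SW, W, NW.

Differences from W1: to W2 (Δx, Δy, Δh) = (-30, -65, +0.4); to W3 = (-85, -160, +1.2).
Solve a·Δx + b·Δy = Δh: det = (-30)·(-160) − (-85)·(-65) = -725.
∂h/∂x = [(+0.4)·(-160) − (+1.2)·(-65)] / -725 = -0.01931
∂h/∂y = [(-30)·(+1.2) − (-85)·(+0.4)] / -725 = +0.002759
Flow = −∇h = (+0.01931 east, -0.002759 north), which points east.

E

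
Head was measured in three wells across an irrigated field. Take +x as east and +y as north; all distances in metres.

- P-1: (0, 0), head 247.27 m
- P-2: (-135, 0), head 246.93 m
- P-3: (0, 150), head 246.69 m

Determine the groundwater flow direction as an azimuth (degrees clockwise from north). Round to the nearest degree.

327°

∂h/∂x = (246.93 − 247.27) / (-135 − 0) = +0.002519
∂h/∂y = (246.69 − 247.27) / (150 − 0) = -0.003867
Flow direction (−∇h) has components (-0.002519 E, +0.003867 N).
Azimuth = atan2(E, N) = atan2(-0.002519, +0.003867) = 326.9° ≈ 327°.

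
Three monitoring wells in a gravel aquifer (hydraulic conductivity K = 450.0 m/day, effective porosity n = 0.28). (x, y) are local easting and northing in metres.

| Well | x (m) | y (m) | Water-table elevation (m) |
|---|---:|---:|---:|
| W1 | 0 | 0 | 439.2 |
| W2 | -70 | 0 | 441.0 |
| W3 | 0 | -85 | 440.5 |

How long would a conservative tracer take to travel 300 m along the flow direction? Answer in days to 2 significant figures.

6.2 days

∂h/∂x = (441.0 − 439.2) / (-70 − 0) = -0.02571
∂h/∂y = (440.5 − 439.2) / (-85 − 0) = -0.01529
|∇h| = √(-0.02571² + -0.01529²) = 0.02991
Seepage velocity v = K·i/n = 450.0 × 0.02991 / 0.28 = 48.07 m/day.
t = 300 / 48.07 = 6.241 days.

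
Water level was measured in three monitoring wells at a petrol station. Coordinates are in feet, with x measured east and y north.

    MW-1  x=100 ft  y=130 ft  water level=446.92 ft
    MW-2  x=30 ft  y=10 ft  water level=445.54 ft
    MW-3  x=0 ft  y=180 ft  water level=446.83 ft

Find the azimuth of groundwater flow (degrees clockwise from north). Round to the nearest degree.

211°

Differences from MW-1: to MW-2 (Δx, Δy, Δh) = (-70, -120, -1.38); to MW-3 = (-100, 50, -0.09).
Determinant of the coordinate differences = (-70)·50 − (-100)·(-120) = -15500.
∂h/∂x = [(-1.38)·50 − (-0.09)·(-120)] / -15500 = +0.005148
∂h/∂y = [(-70)·(-0.09) − (-100)·(-1.38)] / -15500 = +0.008497
Flow direction (−∇h) has components (-0.005148 E, -0.008497 N).
Azimuth = atan2(E, N) = atan2(-0.005148, -0.008497) = 211.2° ≈ 211°.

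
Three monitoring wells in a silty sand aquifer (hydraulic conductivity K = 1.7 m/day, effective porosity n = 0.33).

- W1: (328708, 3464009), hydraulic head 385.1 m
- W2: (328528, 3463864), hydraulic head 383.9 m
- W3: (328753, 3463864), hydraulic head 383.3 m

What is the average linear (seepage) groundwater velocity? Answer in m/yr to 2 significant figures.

With h = a·x + b·y + c and W1 as origin, the differences give:
  (-180)·a + (-145)·b = -1.2
  45·a + (-145)·b = -1.8
Eliminate b (×(-145) and ×(-145), subtract): 32625·a = -87.00 → a = ∂h/∂x = -0.002667
Back-substitute: b = ∂h/∂y = +0.01159.
|∇h| = √(-0.002667² + 0.01159²) = 0.01189
Seepage velocity v = K·i/n = 1.7 × 0.01189 / 0.33 = 0.06125 m/day = 22.37 m/yr.

22 m/yr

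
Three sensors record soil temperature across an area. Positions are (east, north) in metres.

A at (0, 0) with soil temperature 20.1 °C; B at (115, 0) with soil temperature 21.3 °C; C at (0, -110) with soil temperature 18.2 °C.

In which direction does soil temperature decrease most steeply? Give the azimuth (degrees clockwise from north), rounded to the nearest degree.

∂T/∂x = (21.3 − 20.1) / (115 − 0) = +0.01043
∂T/∂y = (18.2 − 20.1) / (-110 − 0) = +0.01727
Steepest decrease is along −∇f: components (-0.01043 E, -0.01727 N).
Azimuth = atan2(-0.01043, -0.01727) = 211.1° ≈ 211°.

211°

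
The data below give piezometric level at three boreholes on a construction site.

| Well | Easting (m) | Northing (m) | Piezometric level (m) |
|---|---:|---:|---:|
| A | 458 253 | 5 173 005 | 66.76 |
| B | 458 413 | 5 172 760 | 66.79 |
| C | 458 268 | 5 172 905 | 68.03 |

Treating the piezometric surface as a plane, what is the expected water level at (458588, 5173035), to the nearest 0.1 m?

57.9 m

Differences from A: to B (Δx, Δy, Δh) = (160, -245, +0.03); to C = (15, -100, +1.27).
Determinant of the coordinate differences = 160·(-100) − 15·(-245) = -12325.
∂h/∂x = [(+0.03)·(-100) − (+1.27)·(-245)] / -12325 = -0.02500
∂h/∂y = [160·(+1.27) − 15·(+0.03)] / -12325 = -0.01645
h(458588, 5173035) = 66.76 + (-0.02500)·(335) + (-0.01645)·(30) = 66.76 -8.376 -0.494 = 57.891 m.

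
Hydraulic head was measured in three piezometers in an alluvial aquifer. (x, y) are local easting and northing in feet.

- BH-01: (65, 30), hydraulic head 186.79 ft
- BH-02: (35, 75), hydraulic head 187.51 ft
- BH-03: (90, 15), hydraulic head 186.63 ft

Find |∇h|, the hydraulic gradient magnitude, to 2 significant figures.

0.020

Three-point gradient (reference BH-01): Δ to BH-02 = (-30, 45, +0.72), Δ to BH-03 = (25, -15, -0.16).
∂h/∂x = +0.005333, ∂h/∂y = +0.01956 (det = -675).
|∇h| = √(0.005333² + 0.01956²) = 0.02027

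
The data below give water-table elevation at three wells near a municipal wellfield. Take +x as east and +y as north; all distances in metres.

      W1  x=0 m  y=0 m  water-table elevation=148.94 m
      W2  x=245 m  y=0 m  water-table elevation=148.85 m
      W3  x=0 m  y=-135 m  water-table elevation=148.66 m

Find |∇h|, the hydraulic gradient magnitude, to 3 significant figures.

0.00211

∂h/∂x = (148.85 − 148.94) / (245 − 0) = -0.0003673
∂h/∂y = (148.66 − 148.94) / (-135 − 0) = +0.002074
|∇h| = √(-0.0003673² + 0.002074²) = 0.002106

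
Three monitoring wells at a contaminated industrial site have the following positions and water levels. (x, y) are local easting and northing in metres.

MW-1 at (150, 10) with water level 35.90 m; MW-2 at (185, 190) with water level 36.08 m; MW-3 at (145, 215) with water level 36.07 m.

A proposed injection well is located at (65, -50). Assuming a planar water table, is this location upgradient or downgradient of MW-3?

Taking MW-1 as reference: MW-2−MW-1 = (35, 180, +0.18); MW-3−MW-1 = (-5, 205, +0.17).
Solve a·Δx + b·Δy = Δh: det = 35·205 − (-5)·180 = 8075.
∂h/∂x = [(+0.18)·205 − (+0.17)·180] / 8075 = +0.0007802
∂h/∂y = [35·(+0.17) − (-5)·(+0.18)] / 8075 = +0.0008483
Head at (65, -50) = 35.90 + (+0.0007802)·(-85) + (+0.0008483)·(-60) = 35.78 m.
That is lower than the 36.07 m at MW-3, so the point is downgradient.

downgradient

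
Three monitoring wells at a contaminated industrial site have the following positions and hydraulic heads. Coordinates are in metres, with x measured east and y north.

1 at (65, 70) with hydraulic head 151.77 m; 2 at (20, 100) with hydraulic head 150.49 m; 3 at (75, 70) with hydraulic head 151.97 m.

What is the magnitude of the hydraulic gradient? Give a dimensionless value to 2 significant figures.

0.024

Taking 1 as reference: 2−1 = (-45, 30, -1.28); 3−1 = (10, 0, +0.20).
Solve a·Δx + b·Δy = Δh: det = (-45)·0 − 10·30 = -300.
∂h/∂x = [(-1.28)·0 − (+0.20)·30] / -300 = +0.02000
∂h/∂y = [(-45)·(+0.20) − 10·(-1.28)] / -300 = -0.01267
|∇h| = √(0.02000² + -0.01267²) = 0.02368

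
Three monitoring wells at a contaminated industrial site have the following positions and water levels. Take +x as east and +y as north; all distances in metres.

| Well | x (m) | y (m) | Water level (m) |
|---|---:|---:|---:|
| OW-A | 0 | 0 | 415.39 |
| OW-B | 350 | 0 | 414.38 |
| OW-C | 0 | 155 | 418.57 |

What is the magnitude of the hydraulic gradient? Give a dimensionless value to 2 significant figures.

∂h/∂x = (414.38 − 415.39) / (350 − 0) = -0.002886
∂h/∂y = (418.57 − 415.39) / (155 − 0) = +0.02052
|∇h| = √(-0.002886² + 0.02052²) = 0.02072

0.021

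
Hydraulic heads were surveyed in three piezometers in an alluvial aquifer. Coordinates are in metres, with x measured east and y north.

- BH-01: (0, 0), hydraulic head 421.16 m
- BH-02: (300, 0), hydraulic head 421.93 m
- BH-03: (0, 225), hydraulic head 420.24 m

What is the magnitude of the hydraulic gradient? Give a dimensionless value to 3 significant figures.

0.00483

∂h/∂x = (421.93 − 421.16) / (300 − 0) = +0.002567
∂h/∂y = (420.24 − 421.16) / (225 − 0) = -0.004089
|∇h| = √(0.002567² + -0.004089²) = 0.004828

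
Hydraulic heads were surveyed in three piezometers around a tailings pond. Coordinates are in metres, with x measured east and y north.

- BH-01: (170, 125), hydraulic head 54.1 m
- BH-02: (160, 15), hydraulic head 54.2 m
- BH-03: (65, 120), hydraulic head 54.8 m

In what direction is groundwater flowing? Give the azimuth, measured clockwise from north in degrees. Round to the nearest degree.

087°

Taking BH-01 as reference: BH-02−BH-01 = (-10, -110, +0.1); BH-03−BH-01 = (-105, -5, +0.7).
Determinant of the coordinate differences = (-10)·(-5) − (-105)·(-110) = -11500.
∂h/∂x = [(+0.1)·(-5) − (+0.7)·(-110)] / -11500 = -0.006652
∂h/∂y = [(-10)·(+0.7) − (-105)·(+0.1)] / -11500 = -0.0003043
Flow direction (−∇h) has components (+0.006652 E, +0.0003043 N).
Azimuth = atan2(E, N) = atan2(+0.006652, +0.0003043) = 87.4° ≈ 087°.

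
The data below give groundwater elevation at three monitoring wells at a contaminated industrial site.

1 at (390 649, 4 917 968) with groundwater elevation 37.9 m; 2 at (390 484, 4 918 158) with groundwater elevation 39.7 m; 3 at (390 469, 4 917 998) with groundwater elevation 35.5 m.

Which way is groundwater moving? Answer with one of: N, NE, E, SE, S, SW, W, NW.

Taking 1 as reference: 2−1 = (-165, 190, +1.8); 3−1 = (-180, 30, -2.4).
Determinant of the coordinate differences = (-165)·30 − (-180)·190 = 29250.
∂h/∂x = [(+1.8)·30 − (-2.4)·190] / 29250 = +0.01744
∂h/∂y = [(-165)·(-2.4) − (-180)·(+1.8)] / 29250 = +0.02462
Flow = −∇h = (-0.01744 east, -0.02462 north), which points southwest.

SW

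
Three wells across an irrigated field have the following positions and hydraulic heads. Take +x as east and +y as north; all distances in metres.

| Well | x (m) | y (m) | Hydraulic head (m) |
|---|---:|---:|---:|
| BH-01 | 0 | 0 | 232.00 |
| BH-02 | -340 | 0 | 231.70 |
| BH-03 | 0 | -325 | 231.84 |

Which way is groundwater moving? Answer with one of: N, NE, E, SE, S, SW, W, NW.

SW

∂h/∂x = (231.70 − 232.00) / (-340 − 0) = +0.0008824
∂h/∂y = (231.84 − 232.00) / (-325 − 0) = +0.0004923
Flow = −∇h = (-0.0008824 east, -0.0004923 north), which points southwest.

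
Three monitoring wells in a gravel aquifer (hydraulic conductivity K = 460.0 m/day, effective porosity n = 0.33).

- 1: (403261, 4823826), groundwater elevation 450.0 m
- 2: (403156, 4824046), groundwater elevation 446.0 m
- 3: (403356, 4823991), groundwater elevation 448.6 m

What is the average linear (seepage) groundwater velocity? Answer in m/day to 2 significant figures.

23 m/day

Differences from 1: to 2 (Δx, Δy, Δh) = (-105, 220, -4.0); to 3 = (95, 165, -1.4).
Solve a·Δx + b·Δy = Δh: det = (-105)·165 − 95·220 = -38225.
∂h/∂x = [(-4.0)·165 − (-1.4)·220] / -38225 = +0.009209
∂h/∂y = [(-105)·(-1.4) − 95·(-4.0)] / -38225 = -0.01379
|∇h| = √(0.009209² + -0.01379²) = 0.01658
Seepage velocity v = K·i/n = 460.0 × 0.01658 / 0.33 = 23.11 m/day.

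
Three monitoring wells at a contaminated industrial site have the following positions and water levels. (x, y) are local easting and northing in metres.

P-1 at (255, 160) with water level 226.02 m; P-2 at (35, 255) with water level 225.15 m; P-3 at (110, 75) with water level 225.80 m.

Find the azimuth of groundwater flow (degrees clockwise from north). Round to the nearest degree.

309°

With h = a·x + b·y + c and P-1 as origin, the differences give:
  (-220)·a + 95·b = -0.87
  (-145)·a + (-85)·b = -0.22
Eliminate b (×(-85) and ×95, subtract): 32475·a = 94.850 → a = ∂h/∂x = +0.002921
Back-substitute: b = ∂h/∂y = -0.002394.
Flow direction (−∇h) has components (-0.002921 E, +0.002394 N).
Azimuth = atan2(E, N) = atan2(-0.002921, +0.002394) = 309.3° ≈ 309°.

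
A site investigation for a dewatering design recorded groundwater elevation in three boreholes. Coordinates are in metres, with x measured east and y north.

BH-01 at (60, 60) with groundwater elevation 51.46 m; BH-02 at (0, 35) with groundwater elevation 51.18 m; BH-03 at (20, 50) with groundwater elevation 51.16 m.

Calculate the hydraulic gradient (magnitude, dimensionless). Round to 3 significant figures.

0.0207

With h = a·x + b·y + c and BH-01 as origin, the differences give:
  (-60)·a + (-25)·b = -0.28
  (-40)·a + (-10)·b = -0.30
Eliminate b (×(-10) and ×(-25), subtract): -400·a = -4.700 → a = ∂h/∂x = +0.01175
Back-substitute: b = ∂h/∂y = -0.01700.
|∇h| = √(0.01175² + -0.01700²) = 0.02067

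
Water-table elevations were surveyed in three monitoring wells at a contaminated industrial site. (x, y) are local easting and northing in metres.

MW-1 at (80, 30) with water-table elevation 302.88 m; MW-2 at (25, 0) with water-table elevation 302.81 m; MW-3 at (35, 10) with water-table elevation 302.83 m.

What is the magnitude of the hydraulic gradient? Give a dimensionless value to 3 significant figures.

0.00165

Taking MW-1 as reference: MW-2−MW-1 = (-55, -30, -0.07); MW-3−MW-1 = (-45, -20, -0.05).
Solve a·Δx + b·Δy = Δh: det = (-55)·(-20) − (-45)·(-30) = -250.
∂h/∂x = [(-0.07)·(-20) − (-0.05)·(-30)] / -250 = +0.0004000
∂h/∂y = [(-55)·(-0.05) − (-45)·(-0.07)] / -250 = +0.001600
|∇h| = √(0.0004000² + 0.001600²) = 0.001649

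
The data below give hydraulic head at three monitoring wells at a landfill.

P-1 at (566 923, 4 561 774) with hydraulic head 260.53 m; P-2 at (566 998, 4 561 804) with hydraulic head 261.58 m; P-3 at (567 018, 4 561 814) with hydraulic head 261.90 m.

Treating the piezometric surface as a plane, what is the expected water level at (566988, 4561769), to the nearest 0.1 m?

Taking P-1 as reference: P-2−P-1 = (75, 30, +1.05); P-3−P-1 = (95, 40, +1.37).
Determinant of the coordinate differences = 75·40 − 95·30 = 150.
∂h/∂x = [(+1.05)·40 − (+1.37)·30] / 150 = +0.006000
∂h/∂y = [75·(+1.37) − 95·(+1.05)] / 150 = +0.02000
h(566988, 4561769) = 260.53 + (+0.006000)·(65) + (+0.02000)·(-5) = 260.53 +0.390 -0.100 = 260.820 m.

260.8 m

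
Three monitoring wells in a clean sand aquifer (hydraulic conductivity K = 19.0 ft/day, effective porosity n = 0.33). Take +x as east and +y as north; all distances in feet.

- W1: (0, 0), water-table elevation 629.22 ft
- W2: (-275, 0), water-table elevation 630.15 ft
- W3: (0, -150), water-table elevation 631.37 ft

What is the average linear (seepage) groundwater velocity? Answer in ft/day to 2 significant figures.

0.85 ft/day

∂h/∂x = (630.15 − 629.22) / (-275 − 0) = -0.003382
∂h/∂y = (631.37 − 629.22) / (-150 − 0) = -0.01433
|∇h| = √(-0.003382² + -0.01433²) = 0.01472
Seepage velocity v = K·i/n = 19.0 × 0.01472 / 0.33 = 0.8475 ft/day.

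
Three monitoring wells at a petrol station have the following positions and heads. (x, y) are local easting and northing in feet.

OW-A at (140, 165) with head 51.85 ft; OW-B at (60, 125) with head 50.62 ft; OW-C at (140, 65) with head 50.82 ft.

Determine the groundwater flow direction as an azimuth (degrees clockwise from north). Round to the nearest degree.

Differences from OW-A: to OW-B (Δx, Δy, Δh) = (-80, -40, -1.23); to OW-C = (0, -100, -1.03).
Determinant of the coordinate differences = (-80)·(-100) − 0·(-40) = 8000.
∂h/∂x = [(-1.23)·(-100) − (-1.03)·(-40)] / 8000 = +0.01023
∂h/∂y = [(-80)·(-1.03) − 0·(-1.23)] / 8000 = +0.01030
Flow direction (−∇h) has components (-0.01023 E, -0.01030 N).
Azimuth = atan2(E, N) = atan2(-0.01023, -0.01030) = 224.8° ≈ 225°.

225°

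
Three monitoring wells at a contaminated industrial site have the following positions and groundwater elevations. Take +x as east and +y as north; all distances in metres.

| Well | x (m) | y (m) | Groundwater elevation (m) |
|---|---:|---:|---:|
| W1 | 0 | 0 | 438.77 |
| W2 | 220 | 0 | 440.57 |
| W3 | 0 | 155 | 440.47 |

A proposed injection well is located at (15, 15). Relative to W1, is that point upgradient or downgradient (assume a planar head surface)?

upgradient

∂h/∂x = (440.57 − 438.77) / (220 − 0) = +0.008182
∂h/∂y = (440.47 − 438.77) / (155 − 0) = +0.01097
Head at (15, 15) = 438.77 + (+0.008182)·(15) + (+0.01097)·(15) = 439.06 m.
That is higher than the 438.77 m at W1, so the point is upgradient.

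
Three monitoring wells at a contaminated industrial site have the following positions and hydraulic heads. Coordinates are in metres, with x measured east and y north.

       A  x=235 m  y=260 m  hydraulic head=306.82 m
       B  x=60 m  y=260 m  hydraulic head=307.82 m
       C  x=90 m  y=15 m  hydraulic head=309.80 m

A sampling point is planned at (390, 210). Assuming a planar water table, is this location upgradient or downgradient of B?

Taking A as reference: B−A = (-175, 0, +1.00); C−A = (-145, -245, +2.98).
Solve a·Δx + b·Δy = Δh: det = (-175)·(-245) − (-145)·0 = 42875.
∂h/∂x = [(+1.00)·(-245) − (+2.98)·0] / 42875 = -0.005714
∂h/∂y = [(-175)·(+2.98) − (-145)·(+1.00)] / 42875 = -0.008781
Head at (390, 210) = 306.82 + (-0.005714)·(155) + (-0.008781)·(-50) = 306.37 m.
That is lower than the 307.82 m at B, so the point is downgradient.

downgradient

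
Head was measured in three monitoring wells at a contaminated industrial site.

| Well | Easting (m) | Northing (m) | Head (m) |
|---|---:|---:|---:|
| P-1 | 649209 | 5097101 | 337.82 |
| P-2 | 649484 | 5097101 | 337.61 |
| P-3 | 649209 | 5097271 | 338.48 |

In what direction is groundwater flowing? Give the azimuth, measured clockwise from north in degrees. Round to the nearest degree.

∂h/∂x = (337.61 − 337.82) / (649484 − 649209) = -0.0007636
∂h/∂y = (338.48 − 337.82) / (5097271 − 5097101) = +0.003882
Flow direction (−∇h) has components (+0.0007636 E, -0.003882 N).
Azimuth = atan2(E, N) = atan2(+0.0007636, -0.003882) = 168.9° ≈ 169°.

169°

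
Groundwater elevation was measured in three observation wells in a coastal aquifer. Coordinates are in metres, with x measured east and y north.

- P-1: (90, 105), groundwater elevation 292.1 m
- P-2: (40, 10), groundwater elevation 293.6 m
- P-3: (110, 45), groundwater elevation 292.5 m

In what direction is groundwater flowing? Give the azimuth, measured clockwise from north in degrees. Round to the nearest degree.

With h = a·x + b·y + c and P-1 as origin, the differences give:
  (-50)·a + (-95)·b = +1.5
  20·a + (-60)·b = +0.4
Eliminate b (×(-60) and ×(-95), subtract): 4900·a = -52.00 → a = ∂h/∂x = -0.01061
Back-substitute: b = ∂h/∂y = -0.01020.
Flow direction (−∇h) has components (+0.01061 E, +0.01020 N).
Azimuth = atan2(E, N) = atan2(+0.01061, +0.01020) = 46.1° ≈ 046°.

046°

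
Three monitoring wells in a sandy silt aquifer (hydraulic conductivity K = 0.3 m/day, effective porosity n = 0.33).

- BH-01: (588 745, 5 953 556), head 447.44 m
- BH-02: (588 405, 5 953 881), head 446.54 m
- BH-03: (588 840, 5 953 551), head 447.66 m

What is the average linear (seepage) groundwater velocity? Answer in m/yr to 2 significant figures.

0.77 m/yr

With h = a·x + b·y + c and BH-01 as origin, the differences give:
  (-340)·a + 325·b = -0.90
  95·a + (-5)·b = +0.22
Eliminate b (×(-5) and ×325, subtract): -29175·a = -67.000 → a = ∂h/∂x = +0.002296
Back-substitute: b = ∂h/∂y = -0.0003668.
|∇h| = √(0.002296² + -0.0003668²) = 0.002325
Seepage velocity v = K·i/n = 0.3 × 0.002325 / 0.33 = 0.002114 m/day = 0.7721 m/yr.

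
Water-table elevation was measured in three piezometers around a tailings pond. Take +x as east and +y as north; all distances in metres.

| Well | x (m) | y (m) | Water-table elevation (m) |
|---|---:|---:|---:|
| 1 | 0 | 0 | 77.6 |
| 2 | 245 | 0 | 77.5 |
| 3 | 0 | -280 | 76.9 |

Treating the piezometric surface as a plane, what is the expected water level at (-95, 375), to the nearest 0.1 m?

78.6 m

∂h/∂x = (77.5 − 77.6) / (245 − 0) = -0.0004082
∂h/∂y = (76.9 − 77.6) / (-280 − 0) = +0.002500
h(-95, 375) = 77.6 + (-0.0004082)·(-95) + (+0.002500)·(375) = 77.6 +0.039 +0.937 = 78.576 m.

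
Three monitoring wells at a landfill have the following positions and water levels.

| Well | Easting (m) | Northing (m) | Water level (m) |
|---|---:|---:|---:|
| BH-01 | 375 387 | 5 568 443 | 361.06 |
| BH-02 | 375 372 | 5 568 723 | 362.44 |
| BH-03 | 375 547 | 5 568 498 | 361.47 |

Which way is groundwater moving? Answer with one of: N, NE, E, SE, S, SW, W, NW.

S

With h = a·x + b·y + c and BH-01 as origin, the differences give:
  (-15)·a + 280·b = +1.38
  160·a + 55·b = +0.41
Eliminate b (×55 and ×280, subtract): -45625·a = -38.900 → a = ∂h/∂x = +0.0008526
Back-substitute: b = ∂h/∂y = +0.004974.
Flow = −∇h = (-0.0008526 east, -0.004974 north), which points south.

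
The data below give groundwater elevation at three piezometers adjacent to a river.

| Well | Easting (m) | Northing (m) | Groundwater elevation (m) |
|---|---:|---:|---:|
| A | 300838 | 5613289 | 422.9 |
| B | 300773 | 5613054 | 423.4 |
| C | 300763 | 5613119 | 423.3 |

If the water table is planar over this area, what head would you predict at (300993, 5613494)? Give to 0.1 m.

422.3 m

Taking A as reference: B−A = (-65, -235, +0.5); C−A = (-75, -170, +0.4).
Determinant of the coordinate differences = (-65)·(-170) − (-75)·(-235) = -6575.
∂h/∂x = [(+0.5)·(-170) − (+0.4)·(-235)] / -6575 = -0.001369
∂h/∂y = [(-65)·(+0.4) − (-75)·(+0.5)] / -6575 = -0.001749
h(300993, 5613494) = 422.9 + (-0.001369)·(155) + (-0.001749)·(205) = 422.9 -0.212 -0.359 = 422.329 m.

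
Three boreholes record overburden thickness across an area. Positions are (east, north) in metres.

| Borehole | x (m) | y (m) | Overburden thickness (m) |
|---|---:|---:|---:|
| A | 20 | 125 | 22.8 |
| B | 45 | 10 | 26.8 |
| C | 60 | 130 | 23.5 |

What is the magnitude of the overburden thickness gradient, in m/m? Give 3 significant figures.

With d = a·x + b·y + c and A as origin, the differences give:
  25·a + (-115)·b = +4.0
  40·a + 5·b = +0.7
Eliminate b (×5 and ×(-115), subtract): 4725·a = 100.50 → a = ∂d/∂x = +0.02127
Back-substitute: b = ∂d/∂y = -0.03016.
|∇f| = √(0.02127² + -0.03016²) = 0.03691 m/m

0.0369 m/m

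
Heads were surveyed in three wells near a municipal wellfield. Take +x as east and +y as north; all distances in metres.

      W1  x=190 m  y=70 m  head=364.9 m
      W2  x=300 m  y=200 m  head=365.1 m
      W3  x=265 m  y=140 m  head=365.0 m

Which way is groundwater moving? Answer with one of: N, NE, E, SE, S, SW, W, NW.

Taking W1 as reference: W2−W1 = (110, 130, +0.2); W3−W1 = (75, 70, +0.1).
Solve a·Δx + b·Δy = Δh: det = 110·70 − 75·130 = -2050.
∂h/∂x = [(+0.2)·70 − (+0.1)·130] / -2050 = -0.0004878
∂h/∂y = [110·(+0.1) − 75·(+0.2)] / -2050 = +0.001951
Flow = −∇h = (+0.0004878 east, -0.001951 north), which points south.

S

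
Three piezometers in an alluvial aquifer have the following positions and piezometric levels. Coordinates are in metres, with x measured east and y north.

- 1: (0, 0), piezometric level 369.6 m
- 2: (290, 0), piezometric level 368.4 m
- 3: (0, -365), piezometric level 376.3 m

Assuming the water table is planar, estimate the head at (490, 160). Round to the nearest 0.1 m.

∂h/∂x = (368.4 − 369.6) / (290 − 0) = -0.004138
∂h/∂y = (376.3 − 369.6) / (-365 − 0) = -0.01836
h(490, 160) = 369.6 + (-0.004138)·(490) + (-0.01836)·(160) = 369.6 -2.028 -2.937 = 364.635 m.

364.6 m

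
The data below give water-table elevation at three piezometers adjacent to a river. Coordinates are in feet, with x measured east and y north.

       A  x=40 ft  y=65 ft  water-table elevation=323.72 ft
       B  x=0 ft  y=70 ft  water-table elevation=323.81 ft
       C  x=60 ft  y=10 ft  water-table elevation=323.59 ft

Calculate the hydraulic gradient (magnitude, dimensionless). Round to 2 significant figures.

Differences from A: to B (Δx, Δy, Δh) = (-40, 5, +0.09); to C = (20, -55, -0.13).
Determinant of the coordinate differences = (-40)·(-55) − 20·5 = 2100.
∂h/∂x = [(+0.09)·(-55) − (-0.13)·5] / 2100 = -0.002048
∂h/∂y = [(-40)·(-0.13) − 20·(+0.09)] / 2100 = +0.001619
|∇h| = √(-0.002048² + 0.001619²) = 0.002611

0.0026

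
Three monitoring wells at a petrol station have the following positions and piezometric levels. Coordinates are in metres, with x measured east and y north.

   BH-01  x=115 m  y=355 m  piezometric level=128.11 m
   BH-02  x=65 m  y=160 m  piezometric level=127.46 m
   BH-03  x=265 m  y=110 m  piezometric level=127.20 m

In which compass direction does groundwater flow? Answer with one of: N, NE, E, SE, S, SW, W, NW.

With h = a·x + b·y + c and BH-01 as origin, the differences give:
  (-50)·a + (-195)·b = -0.65
  150·a + (-245)·b = -0.91
Eliminate b (×(-245) and ×(-195), subtract): 41500·a = -18.200 → a = ∂h/∂x = -0.0004386
Back-substitute: b = ∂h/∂y = +0.003446.
Flow = −∇h = (+0.0004386 east, -0.003446 north), which points south.

S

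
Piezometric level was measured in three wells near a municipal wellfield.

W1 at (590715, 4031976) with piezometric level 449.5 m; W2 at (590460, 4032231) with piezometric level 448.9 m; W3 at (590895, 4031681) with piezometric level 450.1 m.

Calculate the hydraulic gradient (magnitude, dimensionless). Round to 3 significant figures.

With h = a·x + b·y + c and W1 as origin, the differences give:
  (-255)·a + 255·b = -0.6
  180·a + (-295)·b = +0.6
Eliminate b (×(-295) and ×255, subtract): 29325·a = 24.00 → a = ∂h/∂x = +0.0008184
Back-substitute: b = ∂h/∂y = -0.001535.
|∇h| = √(0.0008184² + -0.001535²) = 0.00174

0.00174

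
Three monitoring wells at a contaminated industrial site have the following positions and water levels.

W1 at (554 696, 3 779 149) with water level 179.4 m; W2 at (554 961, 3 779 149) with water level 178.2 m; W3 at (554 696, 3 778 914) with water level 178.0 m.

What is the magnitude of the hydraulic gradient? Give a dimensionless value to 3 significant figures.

0.00748

∂h/∂x = (178.2 − 179.4) / (554961 − 554696) = -0.004528
∂h/∂y = (178.0 − 179.4) / (3778914 − 3779149) = +0.005957
|∇h| = √(-0.004528² + 0.005957²) = 0.007483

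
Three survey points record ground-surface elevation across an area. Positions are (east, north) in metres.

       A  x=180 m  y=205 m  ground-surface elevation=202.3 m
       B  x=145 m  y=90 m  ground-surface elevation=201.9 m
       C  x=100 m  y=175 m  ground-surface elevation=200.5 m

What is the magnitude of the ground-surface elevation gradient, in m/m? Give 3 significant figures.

0.0242 m/m

Taking A as reference: B−A = (-35, -115, -0.4); C−A = (-80, -30, -1.8).
Solve a·Δx + b·Δy = Δz: det = (-35)·(-30) − (-80)·(-115) = -8150.
∂z/∂x = [(-0.4)·(-30) − (-1.8)·(-115)] / -8150 = +0.02393
∂z/∂y = [(-35)·(-1.8) − (-80)·(-0.4)] / -8150 = -0.003804
|∇f| = √(0.02393² + -0.003804²) = 0.02423 m/m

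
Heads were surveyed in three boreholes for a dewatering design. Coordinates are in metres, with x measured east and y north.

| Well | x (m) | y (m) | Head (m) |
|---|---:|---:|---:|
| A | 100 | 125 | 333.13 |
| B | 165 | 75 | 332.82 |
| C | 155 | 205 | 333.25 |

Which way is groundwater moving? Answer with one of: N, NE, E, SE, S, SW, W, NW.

SE

Three-point gradient (reference A): Δ to B = (65, -50, -0.31), Δ to C = (55, 80, +0.12).
∂h/∂x = -0.002365, ∂h/∂y = +0.003126 (det = 7950).
Flow = −∇h = (+0.002365 east, -0.003126 north), which points southeast.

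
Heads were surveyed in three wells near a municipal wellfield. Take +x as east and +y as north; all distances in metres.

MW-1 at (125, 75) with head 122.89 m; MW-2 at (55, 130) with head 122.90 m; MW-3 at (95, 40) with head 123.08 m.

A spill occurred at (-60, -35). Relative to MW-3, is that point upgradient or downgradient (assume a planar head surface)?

upgradient

Differences from MW-1: to MW-2 (Δx, Δy, Δh) = (-70, 55, +0.01); to MW-3 = (-30, -35, +0.19).
Determinant of the coordinate differences = (-70)·(-35) − (-30)·55 = 4100.
∂h/∂x = [(+0.01)·(-35) − (+0.19)·55] / 4100 = -0.002634
∂h/∂y = [(-70)·(+0.19) − (-30)·(+0.01)] / 4100 = -0.003171
Head at (-60, -35) = 122.89 + (-0.002634)·(-185) + (-0.003171)·(-110) = 123.73 m.
That is higher than the 123.08 m at MW-3, so the point is upgradient.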